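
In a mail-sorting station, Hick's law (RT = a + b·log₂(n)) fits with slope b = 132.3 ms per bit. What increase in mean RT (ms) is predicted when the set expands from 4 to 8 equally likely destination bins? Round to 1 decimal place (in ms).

Only the slope matters, since a is common to both: ΔRT = b·log₂(n₂/n₁).
log₂(8) − log₂(4) = log₂(8/4) = log₂(2) = 1.
ΔRT = 132.3 × 1.0000 = 132.300 ms.

132.3 ms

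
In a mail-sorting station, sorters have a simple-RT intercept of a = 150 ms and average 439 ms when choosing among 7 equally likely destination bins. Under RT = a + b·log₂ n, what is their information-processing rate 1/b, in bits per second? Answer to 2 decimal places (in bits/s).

Choice component = 439 − 150 = 289 ms over log₂(7) = 2.8074 bits.
b = 289 / 2.8074 = 102.944 ms/bit, so 1/b = 9.714 bits/s.

9.71 bits/s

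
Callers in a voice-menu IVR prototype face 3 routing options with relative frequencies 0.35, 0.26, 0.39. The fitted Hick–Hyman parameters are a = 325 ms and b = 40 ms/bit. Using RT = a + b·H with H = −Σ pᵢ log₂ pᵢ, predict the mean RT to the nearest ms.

H = 0.35·log₂(1/0.35) + 0.26·log₂(1/0.26) + 0.39·log₂(1/0.39) = 1.5652 bits.
RT = 325 + 40 × 1.5652 = 387.61 ms.

388 ms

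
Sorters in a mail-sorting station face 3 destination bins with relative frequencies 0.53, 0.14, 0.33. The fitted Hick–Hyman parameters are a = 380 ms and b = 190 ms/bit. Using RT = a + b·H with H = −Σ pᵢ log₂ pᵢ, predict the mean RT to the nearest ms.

648 ms

H = 0.53·log₂(1/0.53) + 0.14·log₂(1/0.14) + 0.33·log₂(1/0.33) = 1.4104 bits.
RT = 380 + 190 × 1.4104 = 647.97 ms.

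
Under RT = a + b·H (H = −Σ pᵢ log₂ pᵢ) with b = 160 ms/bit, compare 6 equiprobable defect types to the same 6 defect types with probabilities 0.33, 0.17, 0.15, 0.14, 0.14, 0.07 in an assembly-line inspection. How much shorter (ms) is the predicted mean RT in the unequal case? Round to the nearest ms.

24 ms

The RT saving is b·ΔH. Equiprobable H₀ = log₂(6) = 2.5850 bits; with the given probabilities H = 2.4357 bits.
b·(H₀ − H) = 160 × (2.5850 − 2.4357) = 23.88 ms.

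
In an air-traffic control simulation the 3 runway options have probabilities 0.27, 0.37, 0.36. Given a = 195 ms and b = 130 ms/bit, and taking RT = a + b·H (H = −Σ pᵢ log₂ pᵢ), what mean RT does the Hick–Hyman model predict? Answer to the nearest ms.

Entropy contributions −pᵢ log₂ pᵢ: 0.5100, 0.5307, 0.5306; sum H = 1.5714 bits.
RT = a + bH = 195 + 130·1.5714 = 399.28 ms.

399 ms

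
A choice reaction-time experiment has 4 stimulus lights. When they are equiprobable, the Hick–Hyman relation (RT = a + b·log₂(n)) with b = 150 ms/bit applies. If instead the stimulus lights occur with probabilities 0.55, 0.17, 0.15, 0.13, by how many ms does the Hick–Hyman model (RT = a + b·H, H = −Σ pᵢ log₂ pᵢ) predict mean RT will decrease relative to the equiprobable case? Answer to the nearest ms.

45 ms

Equiprobable entropy H₀ = log₂ 4 = 2.0000 bits.
Skewed entropy H = −Σ pᵢ log₂ pᵢ = 1.7021 bits.
ΔRT = b·(H₀ − H) = 150 × 0.2979 = 44.68 ms.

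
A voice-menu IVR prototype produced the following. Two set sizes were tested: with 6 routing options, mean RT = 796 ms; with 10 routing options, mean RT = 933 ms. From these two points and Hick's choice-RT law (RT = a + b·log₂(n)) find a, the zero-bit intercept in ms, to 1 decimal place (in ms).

b = (RT₂ − RT₁)/(log₂ n₂ − log₂ n₁) = (933 − 796)/(3.3219 − 2.5850) = 185.897 ms/bit.
Intercept: a = 796 − 185.897·log₂(6) = 315.462 ms.

315.5 ms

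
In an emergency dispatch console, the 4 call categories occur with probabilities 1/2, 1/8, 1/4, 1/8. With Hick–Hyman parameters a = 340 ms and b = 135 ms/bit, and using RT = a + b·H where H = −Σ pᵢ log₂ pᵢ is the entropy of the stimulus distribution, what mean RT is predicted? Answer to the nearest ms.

Each term −pᵢ log₂ pᵢ: 0.5·1 + 0.125·3 + 0.25·2 + 0.125·3; summed, H = 1.750 bits.
Mean RT = a + bH = 340 + 135·1.750 = 576.25 ms.

576 ms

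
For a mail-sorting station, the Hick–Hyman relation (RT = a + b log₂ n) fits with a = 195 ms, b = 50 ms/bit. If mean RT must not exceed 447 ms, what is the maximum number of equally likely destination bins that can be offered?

32

50·log₂ n ≤ 447 − 195 = 252, giving log₂ n ≤ 5.0400 and n ≤ 32.900. The largest whole number is 32.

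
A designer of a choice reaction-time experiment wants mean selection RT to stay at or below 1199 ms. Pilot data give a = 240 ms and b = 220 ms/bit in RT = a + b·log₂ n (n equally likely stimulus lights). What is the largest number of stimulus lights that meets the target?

Information budget: (1199 − 240)/220 = 4.3591 bits, so n ≤ 2^4.3591 = 20.522 → at most 20.

20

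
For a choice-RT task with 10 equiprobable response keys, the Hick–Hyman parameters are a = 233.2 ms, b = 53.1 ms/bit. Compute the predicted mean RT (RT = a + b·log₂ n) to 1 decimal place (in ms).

log₂(10) = 3.3219 bits, so RT = 233.2 + 53.1 × 3.3219 ≈ 409.594 ms.

409.6 ms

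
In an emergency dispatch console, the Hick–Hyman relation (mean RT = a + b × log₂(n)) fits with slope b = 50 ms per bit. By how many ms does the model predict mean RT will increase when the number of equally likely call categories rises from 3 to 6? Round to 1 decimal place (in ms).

The intercept a cancels: ΔRT = b·(log₂ n₂ − log₂ n₁) = b·log₂(n₂/n₁).
log₂(6) − log₂(3) = log₂(6/3) = log₂(2) = 1.
ΔRT = 50 × 1.0000 = 50.000 ms.

50.0 ms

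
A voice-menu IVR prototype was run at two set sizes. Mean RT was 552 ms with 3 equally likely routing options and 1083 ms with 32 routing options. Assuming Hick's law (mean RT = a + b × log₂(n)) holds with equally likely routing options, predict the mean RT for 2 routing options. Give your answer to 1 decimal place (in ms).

461.0 ms

Fit slope and intercept:
  b = (1083 − 552) / (log₂ 32 − log₂ 3) = 531 / (5 − 1.5850) = 155.489 ms/bit
  a = 552 − 155.489 × 1.5850 = 305.556 ms
Then RT(2) = 305.556 + 155.489 × log₂ 2 = 305.556 + 155.489 × 1 ≈ 461.045 ms.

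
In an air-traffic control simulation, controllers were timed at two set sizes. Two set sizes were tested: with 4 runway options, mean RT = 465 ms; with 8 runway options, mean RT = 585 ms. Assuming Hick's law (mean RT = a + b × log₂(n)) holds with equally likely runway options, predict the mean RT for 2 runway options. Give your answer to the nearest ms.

Solve the two-equation system in a and b:
  b = (585 − 465) / (log₂ 8 − log₂ 4) = 120 / (3 − 2) = 120 ms/bit
  a = 465 − 120 × 2 = 225 ms
Then RT(2) = 225 + 120 × log₂ 2 = 225 + 120 × 1 ≈ 345.000 ms.

345 ms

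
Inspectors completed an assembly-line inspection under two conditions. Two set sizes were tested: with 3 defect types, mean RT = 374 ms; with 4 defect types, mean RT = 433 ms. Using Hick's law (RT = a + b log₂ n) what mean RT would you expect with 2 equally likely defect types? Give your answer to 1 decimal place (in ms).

RT is linear in log₂ n, so two points fix the line:
  b = (433 − 374) / (log₂ 4 − log₂ 3) = 59 / (2 − 1.5850) = 142.156 ms/bit
  a = 374 − 142.156 × 1.5850 = 148.688 ms
Then RT(2) = 148.688 + 142.156 × log₂ 2 = 148.688 + 142.156 × 1 ≈ 290.844 ms.

290.8 ms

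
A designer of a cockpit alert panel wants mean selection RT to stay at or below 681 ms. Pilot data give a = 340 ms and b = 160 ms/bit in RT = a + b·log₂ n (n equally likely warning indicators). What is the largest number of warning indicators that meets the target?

4

Information budget: (681 − 340)/160 = 2.1313 bits, so n ≤ 2^2.1313 = 4.381 → at most 4.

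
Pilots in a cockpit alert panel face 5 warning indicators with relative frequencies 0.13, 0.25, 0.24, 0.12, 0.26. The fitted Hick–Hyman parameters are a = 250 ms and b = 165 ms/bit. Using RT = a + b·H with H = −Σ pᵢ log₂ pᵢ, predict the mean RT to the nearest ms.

621 ms

Entropy contributions −pᵢ log₂ pᵢ: 0.3826, 0.5000, 0.4941, 0.3671, 0.5053; sum H = 2.2491 bits.
RT = a + bH = 250 + 165·2.2491 = 621.11 ms.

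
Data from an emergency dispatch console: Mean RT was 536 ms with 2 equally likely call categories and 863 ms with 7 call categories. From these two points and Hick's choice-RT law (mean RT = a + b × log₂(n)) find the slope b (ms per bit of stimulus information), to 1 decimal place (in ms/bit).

180.9 ms/bit

b = (RT₂ − RT₁)/(log₂ n₂ − log₂ n₁) = (863 − 536)/(2.8074 − 1) = 180.927 ms/bit.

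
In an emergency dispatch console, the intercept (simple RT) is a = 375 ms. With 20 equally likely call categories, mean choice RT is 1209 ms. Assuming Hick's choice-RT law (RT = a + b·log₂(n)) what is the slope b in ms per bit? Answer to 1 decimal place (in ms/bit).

193.0 ms/bit

20 alternatives carry log₂ 20 = 4.3219 bits; the choice cost is 1209 − 375 = 834 ms, so b = 834/4.3219 = 192.969 ms/bit.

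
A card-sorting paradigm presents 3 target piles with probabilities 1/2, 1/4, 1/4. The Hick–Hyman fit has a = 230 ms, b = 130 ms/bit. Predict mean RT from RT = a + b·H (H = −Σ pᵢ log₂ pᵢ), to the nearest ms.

425 ms

H = −Σ pᵢ log₂ pᵢ = 0.5·1 + 0.25·2 + 0.25·2 = 1.500 bits.
RT = 230 + 130 × 1.500 = 425.00 ms.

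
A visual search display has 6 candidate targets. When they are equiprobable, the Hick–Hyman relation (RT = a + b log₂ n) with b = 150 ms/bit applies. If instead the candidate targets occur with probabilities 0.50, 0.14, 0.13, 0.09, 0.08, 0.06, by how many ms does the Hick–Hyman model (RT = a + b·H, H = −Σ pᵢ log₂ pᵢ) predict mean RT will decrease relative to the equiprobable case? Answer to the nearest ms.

69 ms

Equiprobable entropy H₀ = log₂ 6 = 2.5850 bits.
Skewed entropy H = −Σ pᵢ log₂ pᵢ = 2.1275 bits.
ΔRT = b·(H₀ − H) = 150 × 0.4575 = 68.63 ms.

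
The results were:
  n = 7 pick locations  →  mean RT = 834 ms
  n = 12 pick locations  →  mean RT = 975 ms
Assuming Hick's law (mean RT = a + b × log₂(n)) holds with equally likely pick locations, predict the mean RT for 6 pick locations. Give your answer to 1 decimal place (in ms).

793.7 ms

With log₂ n on the abscissa the relation is linear; from the two conditions:
  b = (975 − 834) / (log₂ 12 − log₂ 7) = 141 / (3.5850 − 2.8074) = 181.325 ms/bit
  a = 834 − 181.325 × 2.8074 = 324.955 ms
Then RT(6) = 324.955 + 181.325 × log₂ 6 = 324.955 + 181.325 × 2.5850 ≈ 793.675 ms.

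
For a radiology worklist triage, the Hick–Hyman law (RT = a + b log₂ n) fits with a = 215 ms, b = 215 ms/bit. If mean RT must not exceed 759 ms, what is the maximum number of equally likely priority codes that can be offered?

5

Information budget: (759 − 215)/215 = 2.5302 bits, so n ≤ 2^2.5302 = 5.777 → at most 5.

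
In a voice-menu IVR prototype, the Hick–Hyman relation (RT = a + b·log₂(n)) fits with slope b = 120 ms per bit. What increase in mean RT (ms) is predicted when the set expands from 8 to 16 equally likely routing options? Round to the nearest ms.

Only the slope matters, since a is common to both: ΔRT = b·log₂(n₂/n₁).
log₂(16) − log₂(8) = log₂(16/8) = log₂(2) = 1.
ΔRT = 120 × 1.0000 = 120.000 ms.

120 ms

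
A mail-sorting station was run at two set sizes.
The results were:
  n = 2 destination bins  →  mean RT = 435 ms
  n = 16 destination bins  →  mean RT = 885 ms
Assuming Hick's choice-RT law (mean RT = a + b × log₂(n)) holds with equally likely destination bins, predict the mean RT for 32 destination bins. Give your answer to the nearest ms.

Solve the two-equation system in a and b:
  b = (885 − 435) / (log₂ 16 − log₂ 2) = 450 / (4 − 1) = 150 ms/bit
  a = 435 − 150 × 1 = 285 ms
Then RT(32) = 285 + 150 × log₂ 32 = 285 + 150 × 5 ≈ 1035.000 ms.

1035 ms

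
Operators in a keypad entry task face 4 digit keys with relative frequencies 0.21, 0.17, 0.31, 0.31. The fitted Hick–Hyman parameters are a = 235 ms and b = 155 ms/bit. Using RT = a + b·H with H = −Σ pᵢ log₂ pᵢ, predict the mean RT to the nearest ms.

Entropy contributions −pᵢ log₂ pᵢ: 0.4728, 0.4346, 0.5238, 0.5238; sum H = 1.9550 bits.
RT = a + bH = 235 + 155·1.9550 = 538.02 ms.

538 ms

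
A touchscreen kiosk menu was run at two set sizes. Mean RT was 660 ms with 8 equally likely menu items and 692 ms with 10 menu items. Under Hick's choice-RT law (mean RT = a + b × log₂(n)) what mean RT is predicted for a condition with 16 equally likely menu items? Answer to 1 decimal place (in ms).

With log₂ n on the abscissa the relation is linear; from the two conditions:
  b = (692 − 660) / (log₂ 10 − log₂ 8) = 32 / (3.3219 − 3) = 99.401 ms/bit
  a = 660 − 99.401 × 3 = 361.797 ms
Then RT(16) = 361.797 + 99.401 × log₂ 16 = 361.797 + 99.401 × 4 ≈ 759.401 ms.

759.4 ms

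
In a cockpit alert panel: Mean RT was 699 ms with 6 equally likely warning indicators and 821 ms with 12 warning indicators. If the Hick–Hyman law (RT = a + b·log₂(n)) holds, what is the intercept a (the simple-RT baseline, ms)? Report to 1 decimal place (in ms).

383.6 ms

b = (RT₂ − RT₁)/(log₂ n₂ − log₂ n₁) = (821 − 699)/(3.5850 − 2.5850) = 122.000 ms/bit.
a = RT₁ − b·log₂ n₁ = 699 − 122.000 × 2.5850 = 383.635 ms.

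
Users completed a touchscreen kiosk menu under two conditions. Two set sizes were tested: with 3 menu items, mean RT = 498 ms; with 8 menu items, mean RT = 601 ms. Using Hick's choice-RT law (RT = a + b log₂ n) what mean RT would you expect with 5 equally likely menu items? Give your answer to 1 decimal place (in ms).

With log₂ n on the abscissa the relation is linear; from the two conditions:
  b = (601 − 498) / (log₂ 8 − log₂ 3) = 103 / (3 − 1.5850) = 72.790 ms/bit
  a = 498 − 72.790 × 1.5850 = 382.631 ms
Then RT(5) = 382.631 + 72.790 × log₂ 5 = 382.631 + 72.790 × 2.3219 ≈ 551.643 ms.

551.6 ms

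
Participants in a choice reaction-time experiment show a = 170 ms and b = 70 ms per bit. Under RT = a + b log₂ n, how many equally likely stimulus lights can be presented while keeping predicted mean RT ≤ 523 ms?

32

Set 170 + 70·log₂ n ≤ 523 → log₂ n ≤ (523 − 170)/70 = 5.0429.
So n ≤ 2^5.0429 = 32.965; the largest integer n is 32.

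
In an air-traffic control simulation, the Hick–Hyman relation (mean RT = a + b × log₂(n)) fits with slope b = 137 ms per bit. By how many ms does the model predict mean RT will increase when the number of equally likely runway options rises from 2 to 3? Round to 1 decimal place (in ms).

Only the slope matters, since a is common to both: ΔRT = b·log₂(n₂/n₁).
log₂(3) − log₂(2) = 1.5850 − 1 = 0.5850.
ΔRT = 137 × 0.5850 = 80.140 ms.

80.1 ms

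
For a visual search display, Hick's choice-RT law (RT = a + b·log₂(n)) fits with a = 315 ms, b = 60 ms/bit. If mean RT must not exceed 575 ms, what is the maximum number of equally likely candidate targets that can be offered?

20

Set 315 + 60·log₂ n ≤ 575 → log₂ n ≤ (575 − 315)/60 = 4.3333.
So n ≤ 2^4.3333 = 20.159; the largest integer n is 20.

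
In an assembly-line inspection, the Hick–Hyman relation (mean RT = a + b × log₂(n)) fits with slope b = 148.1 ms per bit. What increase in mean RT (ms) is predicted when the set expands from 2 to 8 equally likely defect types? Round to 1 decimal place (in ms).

ΔRT = (a + b log₂ n₂) − (a + b log₂ n₁) = b·(log₂ n₂ − log₂ n₁).
log₂(8) − log₂(2) = log₂(8/2) = log₂(4) = 2.
ΔRT = 148.1 × 2.0000 = 296.200 ms.

296.2 ms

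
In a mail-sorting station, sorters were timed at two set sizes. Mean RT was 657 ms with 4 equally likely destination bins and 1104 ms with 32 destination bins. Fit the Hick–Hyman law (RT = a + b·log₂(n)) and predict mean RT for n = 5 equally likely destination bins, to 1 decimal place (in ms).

705.0 ms

Solve the two-equation system in a and b:
  b = (1104 − 657) / (log₂ 32 − log₂ 4) = 447 / (5 − 2) = 149.000 ms/bit
  a = 657 − 149.000 × 2 = 359.000 ms
Then RT(5) = 359.000 + 149.000 × log₂ 5 = 359.000 + 149.000 × 2.3219 ≈ 704.967 ms.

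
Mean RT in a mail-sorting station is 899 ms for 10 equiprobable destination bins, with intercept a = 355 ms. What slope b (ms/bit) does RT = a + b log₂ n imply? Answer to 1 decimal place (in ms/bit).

163.8 ms/bit

b = (899 − 355) / log₂(10) = 544 / 3.3219 = 163.760 ms/bit.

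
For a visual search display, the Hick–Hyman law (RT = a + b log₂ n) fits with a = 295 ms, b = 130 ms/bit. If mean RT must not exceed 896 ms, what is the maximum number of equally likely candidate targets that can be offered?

Information budget: (896 − 295)/130 = 4.6231 bits, so n ≤ 2^4.6231 = 24.643 → at most 24.

24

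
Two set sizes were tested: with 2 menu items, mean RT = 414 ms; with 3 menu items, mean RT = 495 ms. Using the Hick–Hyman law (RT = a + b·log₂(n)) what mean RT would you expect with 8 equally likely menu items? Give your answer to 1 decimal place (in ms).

Solve the two-equation system in a and b:
  b = (495 − 414) / (log₂ 3 − log₂ 2) = 81 / (1.5850 − 1) = 138.470 ms/bit
  a = 414 − 138.470 × 1 = 275.530 ms
Then RT(8) = 275.530 + 138.470 × log₂ 8 = 275.530 + 138.470 × 3 ≈ 690.941 ms.

690.9 ms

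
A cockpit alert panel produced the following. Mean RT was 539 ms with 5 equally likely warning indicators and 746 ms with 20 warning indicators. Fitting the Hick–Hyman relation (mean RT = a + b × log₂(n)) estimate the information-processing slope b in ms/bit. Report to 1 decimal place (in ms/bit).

Slope: b = (746 − 539) / (log₂ 20 − log₂ 5) = 207/2.0000 = 103.500 ms/bit.

103.5 ms/bit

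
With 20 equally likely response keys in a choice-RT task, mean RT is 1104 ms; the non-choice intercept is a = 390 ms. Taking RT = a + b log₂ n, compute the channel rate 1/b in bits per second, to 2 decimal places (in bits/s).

6.05 bits/s

Choice component = 1104 − 390 = 714 ms over log₂(20) = 4.3219 bits.
b = 714 / 4.3219 = 165.204 ms/bit, so 1/b = 6.053 bits/s.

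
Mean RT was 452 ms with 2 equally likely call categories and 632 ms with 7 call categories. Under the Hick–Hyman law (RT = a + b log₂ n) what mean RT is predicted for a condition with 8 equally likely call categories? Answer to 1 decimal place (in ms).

Solve the two-equation system in a and b:
  b = (632 − 452) / (log₂ 7 − log₂ 2) = 180 / (2.8074 − 1) = 99.593 ms/bit
  a = 452 − 99.593 × 1 = 352.407 ms
Then RT(8) = 352.407 + 99.593 × log₂ 8 = 352.407 + 99.593 × 3 ≈ 651.186 ms.

651.2 ms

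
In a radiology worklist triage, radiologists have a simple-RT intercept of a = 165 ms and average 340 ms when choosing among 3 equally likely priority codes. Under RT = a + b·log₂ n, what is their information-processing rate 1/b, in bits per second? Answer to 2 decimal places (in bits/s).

9.06 bits/s

Choice component = 340 − 165 = 175 ms over log₂(3) = 1.5850 bits.
b = 175 / 1.5850 = 110.413 ms/bit, so 1/b = 9.057 bits/s.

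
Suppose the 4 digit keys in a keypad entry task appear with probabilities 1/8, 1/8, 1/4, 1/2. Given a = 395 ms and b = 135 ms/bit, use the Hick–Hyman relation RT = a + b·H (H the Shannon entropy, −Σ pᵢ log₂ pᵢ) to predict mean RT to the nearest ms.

H = −Σ pᵢ log₂ pᵢ = 0.125·3 + 0.125·3 + 0.25·2 + 0.5·1 = 1.750 bits.
RT = 395 + 135 × 1.750 = 631.25 ms.

631 ms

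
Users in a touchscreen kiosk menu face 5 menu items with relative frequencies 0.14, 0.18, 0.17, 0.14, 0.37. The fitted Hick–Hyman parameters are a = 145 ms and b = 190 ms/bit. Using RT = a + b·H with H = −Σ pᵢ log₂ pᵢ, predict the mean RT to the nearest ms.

H = 0.14·log₂(1/0.14) + 0.18·log₂(1/0.18) + 0.17·log₂(1/0.17) + 0.14·log₂(1/0.14) + 0.37·log₂(1/0.37) = 2.2048 bits.
RT = 145 + 190 × 2.2048 = 563.92 ms.

564 ms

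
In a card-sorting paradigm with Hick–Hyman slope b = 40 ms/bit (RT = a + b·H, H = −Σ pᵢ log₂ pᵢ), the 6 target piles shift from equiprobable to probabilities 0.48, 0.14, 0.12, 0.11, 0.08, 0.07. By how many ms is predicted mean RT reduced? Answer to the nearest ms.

16 ms

Equiprobable entropy H₀ = log₂ 6 = 2.5850 bits.
Skewed entropy H = −Σ pᵢ log₂ pᵢ = 2.1828 bits.
ΔRT = b·(H₀ − H) = 40 × 0.4022 = 16.09 ms.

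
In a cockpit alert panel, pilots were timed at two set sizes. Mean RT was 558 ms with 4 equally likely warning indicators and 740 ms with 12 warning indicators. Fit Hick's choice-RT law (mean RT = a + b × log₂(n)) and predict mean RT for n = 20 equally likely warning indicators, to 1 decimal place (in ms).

RT is linear in log₂ n, so two points fix the line:
  b = (740 − 558) / (log₂ 12 − log₂ 4) = 182 / (3.5850 − 2) = 114.829 ms/bit
  a = 558 − 114.829 × 2 = 328.342 ms
Then RT(20) = 328.342 + 114.829 × log₂ 20 = 328.342 + 114.829 × 4.3219 ≈ 824.625 ms.

824.6 ms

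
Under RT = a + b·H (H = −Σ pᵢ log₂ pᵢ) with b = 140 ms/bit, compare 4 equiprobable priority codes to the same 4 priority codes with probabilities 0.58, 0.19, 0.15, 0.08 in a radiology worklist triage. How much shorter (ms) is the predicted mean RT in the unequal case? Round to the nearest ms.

54 ms

The RT saving is b·ΔH. Equiprobable H₀ = log₂(4) = 2.0000 bits; with the given probabilities H = 1.6131 bits.
b·(H₀ − H) = 140 × (2.0000 − 1.6131) = 54.17 ms.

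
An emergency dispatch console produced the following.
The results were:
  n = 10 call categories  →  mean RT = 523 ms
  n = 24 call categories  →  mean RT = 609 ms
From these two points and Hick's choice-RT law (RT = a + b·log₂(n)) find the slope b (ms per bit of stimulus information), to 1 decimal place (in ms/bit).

68.1 ms/bit

The slope on a log₂ axis is (609 − 523) / (4.5850 − 3.3219) = 68.090 ms/bit.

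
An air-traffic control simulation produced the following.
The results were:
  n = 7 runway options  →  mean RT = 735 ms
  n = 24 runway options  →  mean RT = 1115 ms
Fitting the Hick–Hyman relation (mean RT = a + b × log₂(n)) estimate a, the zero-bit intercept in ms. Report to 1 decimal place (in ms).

The slope on a log₂ axis is (1115 − 735) / (4.5850 − 2.8074) = 213.770 ms/bit.
a = RT₁ − b·log₂ n₁ = 735 − 213.770 × 2.8074 = 134.870 ms.

134.9 ms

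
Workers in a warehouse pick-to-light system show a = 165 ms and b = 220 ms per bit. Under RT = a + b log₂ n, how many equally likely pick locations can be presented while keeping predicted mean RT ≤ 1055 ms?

16

Set 165 + 220·log₂ n ≤ 1055 → log₂ n ≤ (1055 − 165)/220 = 4.0455.
So n ≤ 2^4.0455 = 16.512; the largest integer n is 16.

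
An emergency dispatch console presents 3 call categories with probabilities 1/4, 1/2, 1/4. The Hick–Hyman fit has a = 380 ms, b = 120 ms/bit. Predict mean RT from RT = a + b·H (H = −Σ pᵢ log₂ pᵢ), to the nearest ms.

H = −Σ pᵢ log₂ pᵢ = 0.25·2 + 0.5·1 + 0.25·2 = 1.500 bits.
RT = 380 + 120 × 1.500 = 560.00 ms.

560 ms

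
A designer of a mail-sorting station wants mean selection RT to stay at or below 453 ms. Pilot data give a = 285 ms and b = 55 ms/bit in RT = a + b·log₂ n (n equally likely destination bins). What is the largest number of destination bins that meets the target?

Information budget: (453 − 285)/55 = 3.0545 bits, so n ≤ 2^3.0545 = 8.308 → at most 8.

8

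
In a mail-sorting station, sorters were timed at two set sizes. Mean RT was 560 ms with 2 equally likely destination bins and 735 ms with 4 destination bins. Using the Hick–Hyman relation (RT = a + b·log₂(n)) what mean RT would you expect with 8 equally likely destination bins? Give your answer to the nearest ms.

910 ms

Fit slope and intercept:
  b = (735 − 560) / (log₂ 4 − log₂ 2) = 175 / (2 − 1) = 175 ms/bit
  a = 560 − 175 × 1 = 385 ms
Then RT(8) = 385 + 175 × log₂ 8 = 385 + 175 × 3 ≈ 910.000 ms.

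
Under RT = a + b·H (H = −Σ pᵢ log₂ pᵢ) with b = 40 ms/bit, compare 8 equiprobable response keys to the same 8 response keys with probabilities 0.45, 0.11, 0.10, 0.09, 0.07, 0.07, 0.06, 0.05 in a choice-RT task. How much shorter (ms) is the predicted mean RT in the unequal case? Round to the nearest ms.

The RT saving is b·ΔH. Equiprobable H₀ = log₂(8) = 3.0000 bits; with the given probabilities H = 2.5103 bits.
b·(H₀ − H) = 40 × (3.0000 − 2.5103) = 19.59 ms.

20 ms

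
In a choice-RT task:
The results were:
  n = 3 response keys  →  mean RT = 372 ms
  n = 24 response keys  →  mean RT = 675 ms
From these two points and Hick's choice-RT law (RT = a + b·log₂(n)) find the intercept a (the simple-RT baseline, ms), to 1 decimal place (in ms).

b = (RT₂ − RT₁)/(log₂ n₂ − log₂ n₁) = (675 − 372)/(4.5850 − 1.5850) = 101.000 ms/bit.
Intercept: a = 372 − 101.000·log₂(3) = 211.919 ms.

211.9 ms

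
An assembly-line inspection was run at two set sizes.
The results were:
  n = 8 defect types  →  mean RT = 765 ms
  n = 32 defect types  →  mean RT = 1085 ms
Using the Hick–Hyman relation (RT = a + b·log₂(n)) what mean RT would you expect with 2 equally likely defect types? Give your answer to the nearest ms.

Fit slope and intercept:
  b = (1085 − 765) / (log₂ 32 − log₂ 8) = 320 / (5 − 3) = 160 ms/bit
  a = 765 − 160 × 3 = 285 ms
Then RT(2) = 285 + 160 × log₂ 2 = 285 + 160 × 1 ≈ 445.000 ms.

445 ms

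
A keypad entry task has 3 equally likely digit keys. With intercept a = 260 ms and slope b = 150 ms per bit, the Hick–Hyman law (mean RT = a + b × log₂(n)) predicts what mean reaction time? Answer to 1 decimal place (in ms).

497.7 ms

log₂(3) = 1.5850 bits, so RT = 260 + 150 × 1.5850 ≈ 497.744 ms.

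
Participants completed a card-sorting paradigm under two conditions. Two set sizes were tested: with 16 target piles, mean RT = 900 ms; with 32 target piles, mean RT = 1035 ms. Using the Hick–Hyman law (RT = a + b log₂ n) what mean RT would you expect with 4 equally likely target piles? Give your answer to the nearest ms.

630 ms

Fit slope and intercept:
  b = (1035 − 900) / (log₂ 32 − log₂ 16) = 135 / (5 − 4) = 135 ms/bit
  a = 900 − 135 × 4 = 360 ms
Then RT(4) = 360 + 135 × log₂ 4 = 360 + 135 × 2 ≈ 630.000 ms.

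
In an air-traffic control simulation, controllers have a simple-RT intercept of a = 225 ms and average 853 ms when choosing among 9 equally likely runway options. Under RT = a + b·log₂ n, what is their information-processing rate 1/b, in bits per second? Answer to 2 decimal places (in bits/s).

5.05 bits/s

b = (853 − 225)/log₂ 9 = 628/3.1699 = 198.112 ms per bit = 0.19811 s/bit; the reciprocal is 5.048 bits/s.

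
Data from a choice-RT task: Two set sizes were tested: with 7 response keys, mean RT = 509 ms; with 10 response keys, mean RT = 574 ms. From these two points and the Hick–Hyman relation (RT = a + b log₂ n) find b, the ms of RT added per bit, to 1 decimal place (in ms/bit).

126.3 ms/bit

b = (RT₂ − RT₁)/(log₂ n₂ − log₂ n₁) = (574 − 509)/(3.3219 − 2.8074) = 126.318 ms/bit.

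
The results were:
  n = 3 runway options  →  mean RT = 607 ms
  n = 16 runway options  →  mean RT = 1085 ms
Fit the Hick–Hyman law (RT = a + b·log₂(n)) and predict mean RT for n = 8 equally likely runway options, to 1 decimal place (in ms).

Solve the two-equation system in a and b:
  b = (1085 − 607) / (log₂ 16 − log₂ 3) = 478 / (4 − 1.5850) = 197.927 ms/bit
  a = 607 − 197.927 × 1.5850 = 293.294 ms
Then RT(8) = 293.294 + 197.927 × log₂ 8 = 293.294 + 197.927 × 3 ≈ 887.073 ms.

887.1 ms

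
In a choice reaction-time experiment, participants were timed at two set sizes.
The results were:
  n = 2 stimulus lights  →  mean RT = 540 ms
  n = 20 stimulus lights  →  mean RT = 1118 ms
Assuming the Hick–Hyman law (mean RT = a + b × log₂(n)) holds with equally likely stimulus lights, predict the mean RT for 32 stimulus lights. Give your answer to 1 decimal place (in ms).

1236.0 ms

With log₂ n on the abscissa the relation is linear; from the two conditions:
  b = (1118 − 540) / (log₂ 20 − log₂ 2) = 578 / (4.3219 − 1) = 173.995 ms/bit
  a = 540 − 173.995 × 1 = 366.005 ms
Then RT(32) = 366.005 + 173.995 × log₂ 32 = 366.005 + 173.995 × 5 ≈ 1235.981 ms.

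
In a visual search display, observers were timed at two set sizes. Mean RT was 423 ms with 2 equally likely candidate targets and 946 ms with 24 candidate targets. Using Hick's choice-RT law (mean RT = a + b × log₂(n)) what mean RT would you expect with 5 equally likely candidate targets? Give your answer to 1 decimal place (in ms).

Solve the two-equation system in a and b:
  b = (946 − 423) / (log₂ 24 − log₂ 2) = 523 / (4.5850 − 1) = 145.887 ms/bit
  a = 423 − 145.887 × 1 = 277.113 ms
Then RT(5) = 277.113 + 145.887 × log₂ 5 = 277.113 + 145.887 × 2.3219 ≈ 615.852 ms.

615.9 ms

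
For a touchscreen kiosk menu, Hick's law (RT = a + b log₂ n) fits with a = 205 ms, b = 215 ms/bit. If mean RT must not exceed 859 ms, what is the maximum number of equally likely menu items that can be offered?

8

215·log₂ n ≤ 859 − 205 = 654, giving log₂ n ≤ 3.0419 and n ≤ 8.236. The largest whole number is 8.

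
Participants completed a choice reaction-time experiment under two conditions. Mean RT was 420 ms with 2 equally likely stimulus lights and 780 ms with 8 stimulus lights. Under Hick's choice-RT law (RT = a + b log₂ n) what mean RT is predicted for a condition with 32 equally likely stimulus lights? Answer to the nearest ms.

With log₂ n on the abscissa the relation is linear; from the two conditions:
  b = (780 − 420) / (log₂ 8 − log₂ 2) = 360 / (3 − 1) = 180 ms/bit
  a = 420 − 180 × 1 = 240 ms
Then RT(32) = 240 + 180 × log₂ 32 = 240 + 180 × 5 ≈ 1140.000 ms.

1140 ms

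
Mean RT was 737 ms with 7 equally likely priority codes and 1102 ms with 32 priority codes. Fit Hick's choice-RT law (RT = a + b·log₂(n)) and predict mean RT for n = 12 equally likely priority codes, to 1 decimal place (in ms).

Solve the two-equation system in a and b:
  b = (1102 − 737) / (log₂ 32 − log₂ 7) = 365 / (5 − 2.8074) = 166.466 ms/bit
  a = 737 − 166.466 × 2.8074 = 269.672 ms
Then RT(12) = 269.672 + 166.466 × log₂ 12 = 269.672 + 166.466 × 3.5850 ≈ 866.445 ms.

866.4 ms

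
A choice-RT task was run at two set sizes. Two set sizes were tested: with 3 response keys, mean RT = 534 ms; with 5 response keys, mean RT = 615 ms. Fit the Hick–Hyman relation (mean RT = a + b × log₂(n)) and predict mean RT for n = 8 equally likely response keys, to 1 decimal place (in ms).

Solve the two-equation system in a and b:
  b = (615 − 534) / (log₂ 5 − log₂ 3) = 81 / (2.3219 − 1.5850) = 109.910 ms/bit
  a = 534 − 109.910 × 1.5850 = 359.797 ms
Then RT(8) = 359.797 + 109.910 × log₂ 8 = 359.797 + 109.910 × 3 ≈ 689.527 ms.

689.5 ms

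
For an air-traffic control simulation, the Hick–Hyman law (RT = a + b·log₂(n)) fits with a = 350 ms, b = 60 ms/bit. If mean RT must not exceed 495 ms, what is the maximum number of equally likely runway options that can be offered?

Information budget: (495 − 350)/60 = 2.4167 bits, so n ≤ 2^2.4167 = 5.339 → at most 5.

5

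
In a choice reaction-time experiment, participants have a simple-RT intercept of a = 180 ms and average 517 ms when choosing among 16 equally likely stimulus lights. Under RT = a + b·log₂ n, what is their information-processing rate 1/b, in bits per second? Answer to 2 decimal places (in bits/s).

11.87 bits/s

Choice component = 517 − 180 = 337 ms over log₂(16) = 4 bits.
b = 337 / 4 = 84.250 ms/bit, so 1/b = 11.869 bits/s.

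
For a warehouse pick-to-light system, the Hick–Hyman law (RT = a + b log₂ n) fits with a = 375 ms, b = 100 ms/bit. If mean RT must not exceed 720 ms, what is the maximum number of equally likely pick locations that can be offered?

Information budget: (720 − 375)/100 = 3.4500 bits, so n ≤ 2^3.4500 = 10.928 → at most 10.

10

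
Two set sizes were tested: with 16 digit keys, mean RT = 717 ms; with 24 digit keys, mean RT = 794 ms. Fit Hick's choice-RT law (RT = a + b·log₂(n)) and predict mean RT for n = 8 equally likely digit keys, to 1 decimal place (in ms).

Solve the two-equation system in a and b:
  b = (794 − 717) / (log₂ 24 − log₂ 16) = 77 / (4.5850 − 4) = 131.632 ms/bit
  a = 717 − 131.632 × 4 = 190.471 ms
Then RT(8) = 190.471 + 131.632 × log₂ 8 = 190.471 + 131.632 × 3 ≈ 585.368 ms.

585.4 ms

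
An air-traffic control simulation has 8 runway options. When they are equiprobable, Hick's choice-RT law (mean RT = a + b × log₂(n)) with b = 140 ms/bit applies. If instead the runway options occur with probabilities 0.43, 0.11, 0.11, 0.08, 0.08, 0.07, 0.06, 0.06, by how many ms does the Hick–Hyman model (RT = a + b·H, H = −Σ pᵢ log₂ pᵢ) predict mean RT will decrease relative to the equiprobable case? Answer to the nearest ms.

Equiprobable entropy H₀ = log₂ 8 = 3.0000 bits.
Skewed entropy H = −Σ pᵢ log₂ pᵢ = 2.5628 bits.
ΔRT = b·(H₀ − H) = 140 × 0.4372 = 61.21 ms.

61 ms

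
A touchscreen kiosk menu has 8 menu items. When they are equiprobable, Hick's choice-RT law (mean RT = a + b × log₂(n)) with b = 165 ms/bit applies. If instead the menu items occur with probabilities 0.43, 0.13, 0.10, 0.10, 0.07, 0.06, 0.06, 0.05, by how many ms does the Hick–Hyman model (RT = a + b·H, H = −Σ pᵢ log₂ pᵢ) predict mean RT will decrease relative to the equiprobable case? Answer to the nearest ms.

Equiprobable entropy H₀ = log₂ 8 = 3.0000 bits.
Skewed entropy H = −Σ pᵢ log₂ pᵢ = 2.5423 bits.
ΔRT = b·(H₀ − H) = 165 × 0.4577 = 75.52 ms.

76 ms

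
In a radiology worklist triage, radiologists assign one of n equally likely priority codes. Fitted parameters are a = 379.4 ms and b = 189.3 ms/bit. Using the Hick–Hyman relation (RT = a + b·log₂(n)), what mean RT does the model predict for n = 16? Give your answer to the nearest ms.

log₂(16) = 4 bits, so RT = 379.4 + 189.3 × 4 ≈ 1136.600 ms.

1137 ms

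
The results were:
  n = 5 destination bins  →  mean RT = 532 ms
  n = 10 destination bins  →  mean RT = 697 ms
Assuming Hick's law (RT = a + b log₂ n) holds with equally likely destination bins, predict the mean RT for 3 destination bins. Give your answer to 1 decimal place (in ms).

Fit slope and intercept:
  b = (697 − 532) / (log₂ 10 − log₂ 5) = 165 / (3.3219 − 2.3219) = 165.000 ms/bit
  a = 532 − 165.000 × 2.3219 = 148.882 ms
Then RT(3) = 148.882 + 165.000 × log₂ 3 = 148.882 + 165.000 × 1.5850 ≈ 410.401 ms.

410.4 ms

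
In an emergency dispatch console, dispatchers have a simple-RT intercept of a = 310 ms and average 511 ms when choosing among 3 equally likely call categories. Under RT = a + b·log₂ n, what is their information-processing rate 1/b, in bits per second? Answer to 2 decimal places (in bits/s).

Choice component = 511 − 310 = 201 ms over log₂(3) = 1.5850 bits.
b = 201 / 1.5850 = 126.817 ms/bit, so 1/b = 7.885 bits/s.

7.89 bits/s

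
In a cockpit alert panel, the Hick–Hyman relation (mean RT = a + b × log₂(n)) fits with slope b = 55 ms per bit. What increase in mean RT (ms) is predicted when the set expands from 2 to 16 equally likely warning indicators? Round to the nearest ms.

165 ms

ΔRT = (a + b log₂ n₂) − (a + b log₂ n₁) = b·(log₂ n₂ − log₂ n₁).
log₂(16) − log₂(2) = log₂(16/2) = log₂(8) = 3.
ΔRT = 55 × 3.0000 = 165.000 ms.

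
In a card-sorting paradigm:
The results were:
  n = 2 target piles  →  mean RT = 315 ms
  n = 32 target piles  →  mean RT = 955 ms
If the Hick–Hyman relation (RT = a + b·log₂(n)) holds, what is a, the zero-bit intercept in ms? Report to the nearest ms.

Slope: b = (955 − 315) / (log₂ 32 − log₂ 2) = 640/4.0000 = 160 ms/bit.
Intercept: a = 315 − 160·log₂(2) = 155.000 ms.

155 ms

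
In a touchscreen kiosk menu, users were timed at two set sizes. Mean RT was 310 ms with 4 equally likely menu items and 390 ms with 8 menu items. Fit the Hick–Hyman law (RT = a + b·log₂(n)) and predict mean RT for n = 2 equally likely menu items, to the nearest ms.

230 ms

RT is linear in log₂ n, so two points fix the line:
  b = (390 − 310) / (log₂ 8 − log₂ 4) = 80 / (3 − 2) = 80 ms/bit
  a = 310 − 80 × 2 = 150 ms
Then RT(2) = 150 + 80 × log₂ 2 = 150 + 80 × 1 ≈ 230.000 ms.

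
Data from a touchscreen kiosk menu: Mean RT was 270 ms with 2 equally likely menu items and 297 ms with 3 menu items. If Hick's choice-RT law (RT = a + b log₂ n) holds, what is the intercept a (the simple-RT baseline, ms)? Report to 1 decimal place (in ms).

223.8 ms

Slope: b = (297 − 270) / (log₂ 3 − log₂ 2) = 27/0.5850 = 46.157 ms/bit.
Intercept: a = 270 − 46.157·log₂(2) = 223.843 ms.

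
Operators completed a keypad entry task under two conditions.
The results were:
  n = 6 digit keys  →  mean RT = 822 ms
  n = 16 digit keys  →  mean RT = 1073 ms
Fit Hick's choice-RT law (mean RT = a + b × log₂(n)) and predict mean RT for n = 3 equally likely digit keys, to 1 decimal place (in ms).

644.6 ms

RT is linear in log₂ n, so two points fix the line:
  b = (1073 − 822) / (log₂ 16 − log₂ 6) = 251 / (4 − 2.5850) = 177.380 ms/bit
  a = 822 − 177.380 × 2.5850 = 363.478 ms
Then RT(3) = 363.478 + 177.380 × log₂ 3 = 363.478 + 177.380 × 1.5850 ≈ 644.620 ms.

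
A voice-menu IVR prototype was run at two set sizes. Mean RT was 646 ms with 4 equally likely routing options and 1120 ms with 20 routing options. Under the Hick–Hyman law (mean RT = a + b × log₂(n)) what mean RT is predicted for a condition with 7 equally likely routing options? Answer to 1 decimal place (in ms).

With log₂ n on the abscissa the relation is linear; from the two conditions:
  b = (1120 − 646) / (log₂ 20 − log₂ 4) = 474 / (4.3219 − 2) = 204.141 ms/bit
  a = 646 − 204.141 × 2 = 237.719 ms
Then RT(7) = 237.719 + 204.141 × log₂ 7 = 237.719 + 204.141 × 2.8074 ≈ 810.814 ms.

810.8 ms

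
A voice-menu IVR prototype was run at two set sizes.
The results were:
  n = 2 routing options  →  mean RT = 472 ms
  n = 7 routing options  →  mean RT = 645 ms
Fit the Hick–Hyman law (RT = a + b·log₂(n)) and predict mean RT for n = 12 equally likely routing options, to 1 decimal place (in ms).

719.4 ms

RT is linear in log₂ n, so two points fix the line:
  b = (645 − 472) / (log₂ 7 − log₂ 2) = 173 / (2.8074 − 1) = 95.720 ms/bit
  a = 472 − 95.720 × 1 = 376.280 ms
Then RT(12) = 376.280 + 95.720 × log₂ 12 = 376.280 + 95.720 × 3.5850 ≈ 719.433 ms.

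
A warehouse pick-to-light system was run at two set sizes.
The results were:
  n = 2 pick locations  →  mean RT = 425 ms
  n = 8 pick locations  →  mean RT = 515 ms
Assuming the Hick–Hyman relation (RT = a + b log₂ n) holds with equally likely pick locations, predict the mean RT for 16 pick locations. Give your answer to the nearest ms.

RT is linear in log₂ n, so two points fix the line:
  b = (515 − 425) / (log₂ 8 − log₂ 2) = 90 / (3 − 1) = 45 ms/bit
  a = 425 − 45 × 1 = 380 ms
Then RT(16) = 380 + 45 × log₂ 16 = 380 + 45 × 4 ≈ 560.000 ms.

560 ms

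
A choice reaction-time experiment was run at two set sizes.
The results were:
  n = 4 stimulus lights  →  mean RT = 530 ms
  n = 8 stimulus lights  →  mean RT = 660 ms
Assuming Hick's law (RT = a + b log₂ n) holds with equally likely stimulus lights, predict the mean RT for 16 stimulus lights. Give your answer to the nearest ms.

With log₂ n on the abscissa the relation is linear; from the two conditions:
  b = (660 − 530) / (log₂ 8 − log₂ 4) = 130 / (3 − 2) = 130 ms/bit
  a = 530 − 130 × 2 = 270 ms
Then RT(16) = 270 + 130 × log₂ 16 = 270 + 130 × 4 ≈ 790.000 ms.

790 ms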